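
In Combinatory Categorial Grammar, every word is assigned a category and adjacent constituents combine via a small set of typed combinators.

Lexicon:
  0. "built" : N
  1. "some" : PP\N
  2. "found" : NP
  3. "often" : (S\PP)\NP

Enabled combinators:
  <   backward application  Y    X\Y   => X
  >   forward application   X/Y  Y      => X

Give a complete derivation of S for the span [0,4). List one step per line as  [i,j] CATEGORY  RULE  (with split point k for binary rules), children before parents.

[0,4] S   <
  [0,2] PP   <
    [0,1] "built" : N
    [1,2] "some" : PP\N
  [2,4] S\PP   <
    [2,3] "found" : NP
    [3,4] "often" : (S\PP)\NP

[0,1] N  lex  "built"
[1,2] PP\N  lex  "some"
[0,2] PP  <  k=1
[2,3] NP  lex  "found"
[3,4] (S\PP)\NP  lex  "often"
[2,4] S\PP  <  k=3
[0,4] S  <  k=2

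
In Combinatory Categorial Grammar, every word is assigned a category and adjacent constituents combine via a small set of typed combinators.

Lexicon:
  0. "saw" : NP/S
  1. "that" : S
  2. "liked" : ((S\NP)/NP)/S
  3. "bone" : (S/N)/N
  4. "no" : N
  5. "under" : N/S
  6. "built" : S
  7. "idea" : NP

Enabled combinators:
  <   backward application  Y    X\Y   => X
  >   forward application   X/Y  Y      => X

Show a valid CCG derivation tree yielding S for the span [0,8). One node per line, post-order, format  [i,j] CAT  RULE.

[0,8] S   <
  [0,2] NP   >
    [0,1] "saw" : NP/S
    [1,2] "that" : S
  [2,8] S\NP   >
    [2,7] (S\NP)/NP   >
      [2,3] "liked" : ((S\NP)/NP)/S
      [3,7] S   >
        [3,5] S/N   >
          [3,4] "bone" : (S/N)/N
          [4,5] "no" : N
        [5,7] N   >
          [5,6] "under" : N/S
          [6,7] "built" : S
    [7,8] "idea" : NP

[0,1] NP/S  lex  "saw"
[1,2] S  lex  "that"
[0,2] NP  >  k=1
[2,3] ((S\NP)/NP)/S  lex  "liked"
[3,4] (S/N)/N  lex  "bone"
[4,5] N  lex  "no"
[3,5] S/N  >  k=4
[5,6] N/S  lex  "under"
[6,7] S  lex  "built"
[5,7] N  >  k=6
[3,7] S  >  k=5
[2,7] (S\NP)/NP  >  k=3
[7,8] NP  lex  "idea"
[2,8] S\NP  >  k=7
[0,8] S  <  k=2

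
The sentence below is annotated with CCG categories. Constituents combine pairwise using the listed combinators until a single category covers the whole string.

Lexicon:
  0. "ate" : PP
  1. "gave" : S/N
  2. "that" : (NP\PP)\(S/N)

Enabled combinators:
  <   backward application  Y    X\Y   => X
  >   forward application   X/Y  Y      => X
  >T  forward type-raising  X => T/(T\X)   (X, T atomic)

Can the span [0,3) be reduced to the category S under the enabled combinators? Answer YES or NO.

PP S/N (NP\PP)\(S/N)
CKY chart[0,3] = {N/(N\NP), NP, NP/(NP\NP), PP/(PP\NP), S/(S\NP)}; S ∉ chart

NO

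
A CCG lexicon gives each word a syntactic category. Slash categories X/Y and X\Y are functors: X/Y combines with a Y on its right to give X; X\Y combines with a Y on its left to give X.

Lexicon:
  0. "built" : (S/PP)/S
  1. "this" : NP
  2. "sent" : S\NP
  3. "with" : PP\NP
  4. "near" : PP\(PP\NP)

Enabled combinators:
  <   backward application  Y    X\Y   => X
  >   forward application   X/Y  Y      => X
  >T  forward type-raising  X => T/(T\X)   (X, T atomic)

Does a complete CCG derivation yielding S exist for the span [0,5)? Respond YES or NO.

YES

[0,5] S   >
  [0,3] S/PP   >
    [0,1] "built" : (S/PP)/S
    [1,3] S   >
      [1,2] S/(S\NP)   >T
        [1,2] "this" : NP
      [2,3] "sent" : S\NP
  [3,5] PP   <
    [3,4] "with" : PP\NP
    [4,5] "near" : PP\(PP\NP)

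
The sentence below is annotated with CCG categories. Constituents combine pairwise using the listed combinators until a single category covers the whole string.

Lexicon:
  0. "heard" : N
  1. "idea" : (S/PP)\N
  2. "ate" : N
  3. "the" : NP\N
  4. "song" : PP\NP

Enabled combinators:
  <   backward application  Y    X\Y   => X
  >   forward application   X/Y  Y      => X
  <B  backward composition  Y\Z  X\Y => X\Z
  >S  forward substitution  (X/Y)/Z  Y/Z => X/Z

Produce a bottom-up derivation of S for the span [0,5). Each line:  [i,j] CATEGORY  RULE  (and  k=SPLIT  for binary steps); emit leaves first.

[0,5] S   >
  [0,2] S/PP   <
    [0,1] "heard" : N
    [1,2] "idea" : (S/PP)\N
  [2,5] PP   <
    [2,4] NP   <
      [2,3] "ate" : N
      [3,4] "the" : NP\N
    [4,5] "song" : PP\NP

[0,1] N  lex  "heard"
[1,2] (S/PP)\N  lex  "idea"
[0,2] S/PP  <  k=1
[2,3] N  lex  "ate"
[3,4] NP\N  lex  "the"
[2,4] NP  <  k=3
[4,5] PP\NP  lex  "song"
[2,5] PP  <  k=4
[0,5] S  >  k=2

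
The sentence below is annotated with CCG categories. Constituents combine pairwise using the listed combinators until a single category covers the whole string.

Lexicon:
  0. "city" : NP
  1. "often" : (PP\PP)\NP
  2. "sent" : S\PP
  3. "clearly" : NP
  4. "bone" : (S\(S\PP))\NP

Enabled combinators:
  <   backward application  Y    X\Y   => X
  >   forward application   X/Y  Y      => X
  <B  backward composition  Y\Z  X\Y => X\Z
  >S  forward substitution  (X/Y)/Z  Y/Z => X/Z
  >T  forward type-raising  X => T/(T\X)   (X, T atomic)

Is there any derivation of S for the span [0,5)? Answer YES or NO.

YES

[0,5] S   <
  [0,3] S\PP   <B
    [0,2] PP\PP   <
      [0,1] "city" : NP
      [1,2] "often" : (PP\PP)\NP
    [2,3] "sent" : S\PP
  [3,5] S\(S\PP)   <
    [3,4] "clearly" : NP
    [4,5] "bone" : (S\(S\PP))\NP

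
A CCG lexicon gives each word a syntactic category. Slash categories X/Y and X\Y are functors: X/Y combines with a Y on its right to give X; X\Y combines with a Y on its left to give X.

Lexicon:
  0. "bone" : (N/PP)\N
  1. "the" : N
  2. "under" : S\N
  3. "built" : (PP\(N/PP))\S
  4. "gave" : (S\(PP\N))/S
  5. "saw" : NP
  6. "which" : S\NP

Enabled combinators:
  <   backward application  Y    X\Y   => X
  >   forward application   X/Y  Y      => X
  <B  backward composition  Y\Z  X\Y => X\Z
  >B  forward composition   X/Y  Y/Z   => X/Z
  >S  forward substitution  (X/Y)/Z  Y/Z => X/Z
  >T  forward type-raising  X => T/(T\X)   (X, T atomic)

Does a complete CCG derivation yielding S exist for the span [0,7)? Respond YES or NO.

[0,7] S   <
  [0,4] PP\N   <B
    [0,1] "bone" : (N/PP)\N
    [1,4] PP\(N/PP)   <
      [1,3] S   >
        [1,2] S/(S\N)   >T
          [1,2] "the" : N
        [2,3] "under" : S\N
      [3,4] "built" : (PP\(N/PP))\S
  [4,7] S\(PP\N)   >
    [4,5] "gave" : (S\(PP\N))/S
    [5,7] S   >
      [5,6] S/(S\NP)   >T
        [5,6] "saw" : NP
      [6,7] "which" : S\NP

YES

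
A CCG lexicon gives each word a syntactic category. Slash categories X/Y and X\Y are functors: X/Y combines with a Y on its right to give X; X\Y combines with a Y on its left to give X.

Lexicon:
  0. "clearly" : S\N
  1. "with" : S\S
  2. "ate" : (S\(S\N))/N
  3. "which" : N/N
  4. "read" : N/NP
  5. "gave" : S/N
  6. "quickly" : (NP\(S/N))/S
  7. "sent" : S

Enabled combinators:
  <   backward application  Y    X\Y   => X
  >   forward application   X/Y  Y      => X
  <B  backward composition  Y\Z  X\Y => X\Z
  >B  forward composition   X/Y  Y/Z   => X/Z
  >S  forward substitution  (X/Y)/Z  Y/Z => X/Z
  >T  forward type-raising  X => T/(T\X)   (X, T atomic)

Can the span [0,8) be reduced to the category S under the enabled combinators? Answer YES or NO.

[0,8] S   <
  [0,2] S\N   <B
    [0,1] "clearly" : S\N
    [1,2] "with" : S\S
  [2,8] S\(S\N)   >
    [2,3] "ate" : (S\(S\N))/N
    [3,8] N   >
      [3,5] N/NP   >B
        [3,4] "which" : N/N
        [4,5] "read" : N/NP
      [5,8] NP   <
        [5,6] "gave" : S/N
        [6,8] NP\(S/N)   >
          [6,7] "quickly" : (NP\(S/N))/S
          [7,8] "sent" : S

YES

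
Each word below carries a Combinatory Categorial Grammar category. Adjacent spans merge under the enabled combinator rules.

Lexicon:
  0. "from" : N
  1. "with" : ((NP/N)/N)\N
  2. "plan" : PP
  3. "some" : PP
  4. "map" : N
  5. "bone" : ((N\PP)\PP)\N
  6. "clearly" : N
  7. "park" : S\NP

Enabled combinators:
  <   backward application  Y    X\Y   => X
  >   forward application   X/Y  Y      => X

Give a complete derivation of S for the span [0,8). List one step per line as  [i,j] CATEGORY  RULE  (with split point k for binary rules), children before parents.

[0,1] N  lex  "from"
[1,2] ((NP/N)/N)\N  lex  "with"
[0,2] (NP/N)/N  <  k=1
[2,3] PP  lex  "plan"
[3,4] PP  lex  "some"
[4,5] N  lex  "map"
[5,6] ((N\PP)\PP)\N  lex  "bone"
[4,6] (N\PP)\PP  <  k=5
[3,6] N\PP  <  k=4
[2,6] N  <  k=3
[0,6] NP/N  >  k=2
[6,7] N  lex  "clearly"
[0,7] NP  >  k=6
[7,8] S\NP  lex  "park"
[0,8] S  <  k=7

[0,8] S   <
  [0,7] NP   >
    [0,6] NP/N   >
      [0,2] (NP/N)/N   <
        [0,1] "from" : N
        [1,2] "with" : ((NP/N)/N)\N
      [2,6] N   <
        [2,3] "plan" : PP
        [3,6] N\PP   <
          [3,4] "some" : PP
          [4,6] (N\PP)\PP   <
            [4,5] "map" : N
            [5,6] "bone" : ((N\PP)\PP)\N
    [6,7] "clearly" : N
  [7,8] "park" : S\NP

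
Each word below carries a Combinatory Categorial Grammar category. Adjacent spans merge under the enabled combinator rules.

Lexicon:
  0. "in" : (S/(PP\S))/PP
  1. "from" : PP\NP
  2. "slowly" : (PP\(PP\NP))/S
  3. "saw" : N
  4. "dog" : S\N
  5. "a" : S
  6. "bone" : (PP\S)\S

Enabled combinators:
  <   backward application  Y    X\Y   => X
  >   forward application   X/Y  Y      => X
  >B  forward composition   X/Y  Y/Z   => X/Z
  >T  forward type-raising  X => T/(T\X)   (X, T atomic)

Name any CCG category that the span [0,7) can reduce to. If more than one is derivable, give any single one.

S

[0,7] S   >
  [0,5] S/(PP\S)   >
    [0,1] "in" : (S/(PP\S))/PP
    [1,5] PP   <
      [1,2] "from" : PP\NP
      [2,5] PP\(PP\NP)   >
        [2,3] "slowly" : (PP\(PP\NP))/S
        [3,5] S   >
          [3,4] S/(S\N)   >T
            [3,4] "saw" : N
          [4,5] "dog" : S\N
  [5,7] PP\S   <
    [5,6] "a" : S
    [6,7] "bone" : (PP\S)\S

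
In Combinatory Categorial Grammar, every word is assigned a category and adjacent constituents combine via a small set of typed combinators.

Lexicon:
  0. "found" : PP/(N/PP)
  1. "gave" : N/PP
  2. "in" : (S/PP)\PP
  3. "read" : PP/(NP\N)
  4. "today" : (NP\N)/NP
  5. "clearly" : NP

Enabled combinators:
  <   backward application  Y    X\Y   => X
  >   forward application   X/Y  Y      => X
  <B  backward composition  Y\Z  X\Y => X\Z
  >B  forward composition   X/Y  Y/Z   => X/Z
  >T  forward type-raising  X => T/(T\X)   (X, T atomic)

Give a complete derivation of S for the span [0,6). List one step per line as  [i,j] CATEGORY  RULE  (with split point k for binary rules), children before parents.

[0,1] PP/(N/PP)  lex  "found"
[1,2] N/PP  lex  "gave"
[0,2] PP  >  k=1
[2,3] (S/PP)\PP  lex  "in"
[0,3] S/PP  <  k=2
[3,4] PP/(NP\N)  lex  "read"
[4,5] (NP\N)/NP  lex  "today"
[5,6] NP  lex  "clearly"
[4,6] NP\N  >  k=5
[3,6] PP  >  k=4
[0,6] S  >  k=3

[0,6] S   >
  [0,3] S/PP   <
    [0,2] PP   >
      [0,1] "found" : PP/(N/PP)
      [1,2] "gave" : N/PP
    [2,3] "in" : (S/PP)\PP
  [3,6] PP   >
    [3,4] "read" : PP/(NP\N)
    [4,6] NP\N   >
      [4,5] "today" : (NP\N)/NP
      [5,6] "clearly" : NP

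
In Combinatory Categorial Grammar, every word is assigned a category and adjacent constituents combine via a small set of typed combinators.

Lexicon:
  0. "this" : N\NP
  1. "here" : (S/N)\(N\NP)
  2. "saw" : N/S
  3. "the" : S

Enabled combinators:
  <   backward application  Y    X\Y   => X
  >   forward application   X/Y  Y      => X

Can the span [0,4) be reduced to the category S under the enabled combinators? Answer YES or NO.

[0,4] S   >
  [0,2] S/N   <
    [0,1] "this" : N\NP
    [1,2] "here" : (S/N)\(N\NP)
  [2,4] N   >
    [2,3] "saw" : N/S
    [3,4] "the" : S

YES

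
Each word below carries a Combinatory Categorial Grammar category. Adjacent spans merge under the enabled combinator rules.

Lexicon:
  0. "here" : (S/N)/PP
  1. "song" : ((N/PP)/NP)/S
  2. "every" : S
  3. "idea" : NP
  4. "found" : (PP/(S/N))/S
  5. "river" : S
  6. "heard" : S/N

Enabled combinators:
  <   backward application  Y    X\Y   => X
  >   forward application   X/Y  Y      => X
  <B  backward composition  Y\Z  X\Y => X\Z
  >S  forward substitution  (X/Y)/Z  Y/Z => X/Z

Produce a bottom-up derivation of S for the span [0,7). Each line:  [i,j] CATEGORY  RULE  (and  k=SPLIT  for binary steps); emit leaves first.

[0,7] S   >
  [0,4] S/PP   >S
    [0,1] "here" : (S/N)/PP
    [1,4] N/PP   >
      [1,3] (N/PP)/NP   >
        [1,2] "song" : ((N/PP)/NP)/S
        [2,3] "every" : S
      [3,4] "idea" : NP
  [4,7] PP   >
    [4,6] PP/(S/N)   >
      [4,5] "found" : (PP/(S/N))/S
      [5,6] "river" : S
    [6,7] "heard" : S/N

[0,1] (S/N)/PP  lex  "here"
[1,2] ((N/PP)/NP)/S  lex  "song"
[2,3] S  lex  "every"
[1,3] (N/PP)/NP  >  k=2
[3,4] NP  lex  "idea"
[1,4] N/PP  >  k=3
[0,4] S/PP  >S  k=1
[4,5] (PP/(S/N))/S  lex  "found"
[5,6] S  lex  "river"
[4,6] PP/(S/N)  >  k=5
[6,7] S/N  lex  "heard"
[4,7] PP  >  k=6
[0,7] S  >  k=4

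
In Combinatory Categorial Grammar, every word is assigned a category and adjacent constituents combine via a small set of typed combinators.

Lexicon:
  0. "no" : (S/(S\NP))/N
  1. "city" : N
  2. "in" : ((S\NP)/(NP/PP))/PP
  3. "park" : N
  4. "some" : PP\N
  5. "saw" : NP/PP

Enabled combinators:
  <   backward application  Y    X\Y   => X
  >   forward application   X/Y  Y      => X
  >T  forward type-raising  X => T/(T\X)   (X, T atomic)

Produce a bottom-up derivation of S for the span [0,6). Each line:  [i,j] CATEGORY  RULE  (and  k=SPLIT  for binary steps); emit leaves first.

[0,6] S   >
  [0,2] S/(S\NP)   >
    [0,1] "no" : (S/(S\NP))/N
    [1,2] "city" : N
  [2,6] S\NP   >
    [2,5] (S\NP)/(NP/PP)   >
      [2,3] "in" : ((S\NP)/(NP/PP))/PP
      [3,5] PP   <
        [3,4] "park" : N
        [4,5] "some" : PP\N
    [5,6] "saw" : NP/PP

[0,1] (S/(S\NP))/N  lex  "no"
[1,2] N  lex  "city"
[0,2] S/(S\NP)  >  k=1
[2,3] ((S\NP)/(NP/PP))/PP  lex  "in"
[3,4] N  lex  "park"
[4,5] PP\N  lex  "some"
[3,5] PP  <  k=4
[2,5] (S\NP)/(NP/PP)  >  k=3
[5,6] NP/PP  lex  "saw"
[2,6] S\NP  >  k=5
[0,6] S  >  k=2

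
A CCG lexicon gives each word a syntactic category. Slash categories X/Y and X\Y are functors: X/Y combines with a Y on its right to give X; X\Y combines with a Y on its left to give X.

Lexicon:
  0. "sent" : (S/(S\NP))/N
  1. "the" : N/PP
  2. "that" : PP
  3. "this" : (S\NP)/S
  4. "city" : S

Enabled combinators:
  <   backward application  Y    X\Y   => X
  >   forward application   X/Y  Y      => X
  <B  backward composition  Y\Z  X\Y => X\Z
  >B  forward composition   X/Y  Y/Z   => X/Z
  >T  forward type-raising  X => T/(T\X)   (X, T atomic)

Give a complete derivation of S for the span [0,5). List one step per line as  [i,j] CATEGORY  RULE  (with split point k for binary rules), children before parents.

[0,1] (S/(S\NP))/N  lex  "sent"
[1,2] N/PP  lex  "the"
[2,3] PP  lex  "that"
[1,3] N  >  k=2
[0,3] S/(S\NP)  >  k=1
[3,4] (S\NP)/S  lex  "this"
[4,5] S  lex  "city"
[3,5] S\NP  >  k=4
[0,5] S  >  k=3

[0,5] S   >
  [0,3] S/(S\NP)   >
    [0,1] "sent" : (S/(S\NP))/N
    [1,3] N   >
      [1,2] "the" : N/PP
      [2,3] "that" : PP
  [3,5] S\NP   >
    [3,4] "this" : (S\NP)/S
    [4,5] "city" : S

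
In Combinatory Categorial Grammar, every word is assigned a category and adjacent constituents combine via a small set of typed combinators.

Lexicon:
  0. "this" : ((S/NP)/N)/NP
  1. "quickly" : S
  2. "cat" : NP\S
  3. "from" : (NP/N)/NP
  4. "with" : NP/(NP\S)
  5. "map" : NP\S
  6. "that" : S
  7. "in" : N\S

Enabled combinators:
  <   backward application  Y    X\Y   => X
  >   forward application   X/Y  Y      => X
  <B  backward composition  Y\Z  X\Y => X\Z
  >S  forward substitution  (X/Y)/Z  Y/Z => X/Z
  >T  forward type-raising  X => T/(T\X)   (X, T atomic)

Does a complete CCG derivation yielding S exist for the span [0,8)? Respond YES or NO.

YES

[0,8] S   >
  [0,6] S/N   >S
    [0,3] (S/NP)/N   >
      [0,1] "this" : ((S/NP)/N)/NP
      [1,3] NP   <
        [1,2] "quickly" : S
        [2,3] "cat" : NP\S
    [3,6] NP/N   >
      [3,4] "from" : (NP/N)/NP
      [4,6] NP   >
        [4,5] "with" : NP/(NP\S)
        [5,6] "map" : NP\S
  [6,8] N   <
    [6,7] "that" : S
    [7,8] "in" : N\S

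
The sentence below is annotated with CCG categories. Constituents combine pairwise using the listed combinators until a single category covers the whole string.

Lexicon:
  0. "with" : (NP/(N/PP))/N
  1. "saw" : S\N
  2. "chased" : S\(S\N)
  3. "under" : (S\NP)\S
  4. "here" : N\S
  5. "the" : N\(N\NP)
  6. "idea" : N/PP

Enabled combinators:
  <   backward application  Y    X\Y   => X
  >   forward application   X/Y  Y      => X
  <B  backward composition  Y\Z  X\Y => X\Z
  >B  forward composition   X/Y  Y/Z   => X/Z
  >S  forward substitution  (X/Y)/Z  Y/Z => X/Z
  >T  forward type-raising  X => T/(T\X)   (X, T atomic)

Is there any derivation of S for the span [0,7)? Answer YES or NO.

NO

(NP/(N/PP))/N S\N S\(S\N) (S\NP)\S N\S N\(N\NP) N/PP
CKY chart[0,7] = {N/(N\NP), NP, NP/(NP\NP), PP/(PP\NP), S/(S\NP)}; S ∉ chart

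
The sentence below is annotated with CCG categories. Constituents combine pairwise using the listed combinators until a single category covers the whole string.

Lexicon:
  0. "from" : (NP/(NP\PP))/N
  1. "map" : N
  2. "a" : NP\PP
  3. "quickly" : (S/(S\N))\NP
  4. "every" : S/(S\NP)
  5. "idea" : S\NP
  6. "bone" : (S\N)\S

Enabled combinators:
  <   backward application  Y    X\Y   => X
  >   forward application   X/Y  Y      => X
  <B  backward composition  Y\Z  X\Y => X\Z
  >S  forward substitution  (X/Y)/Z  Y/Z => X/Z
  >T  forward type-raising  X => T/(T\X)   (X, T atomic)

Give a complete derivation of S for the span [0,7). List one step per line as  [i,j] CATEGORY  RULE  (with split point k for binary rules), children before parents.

[0,1] (NP/(NP\PP))/N  lex  "from"
[1,2] N  lex  "map"
[0,2] NP/(NP\PP)  >  k=1
[2,3] NP\PP  lex  "a"
[0,3] NP  >  k=2
[3,4] (S/(S\N))\NP  lex  "quickly"
[0,4] S/(S\N)  <  k=3
[4,5] S/(S\NP)  lex  "every"
[5,6] S\NP  lex  "idea"
[4,6] S  >  k=5
[6,7] (S\N)\S  lex  "bone"
[4,7] S\N  <  k=6
[0,7] S  >  k=4

[0,7] S   >
  [0,4] S/(S\N)   <
    [0,3] NP   >
      [0,2] NP/(NP\PP)   >
        [0,1] "from" : (NP/(NP\PP))/N
        [1,2] "map" : N
      [2,3] "a" : NP\PP
    [3,4] "quickly" : (S/(S\N))\NP
  [4,7] S\N   <
    [4,6] S   >
      [4,5] "every" : S/(S\NP)
      [5,6] "idea" : S\NP
    [6,7] "bone" : (S\N)\S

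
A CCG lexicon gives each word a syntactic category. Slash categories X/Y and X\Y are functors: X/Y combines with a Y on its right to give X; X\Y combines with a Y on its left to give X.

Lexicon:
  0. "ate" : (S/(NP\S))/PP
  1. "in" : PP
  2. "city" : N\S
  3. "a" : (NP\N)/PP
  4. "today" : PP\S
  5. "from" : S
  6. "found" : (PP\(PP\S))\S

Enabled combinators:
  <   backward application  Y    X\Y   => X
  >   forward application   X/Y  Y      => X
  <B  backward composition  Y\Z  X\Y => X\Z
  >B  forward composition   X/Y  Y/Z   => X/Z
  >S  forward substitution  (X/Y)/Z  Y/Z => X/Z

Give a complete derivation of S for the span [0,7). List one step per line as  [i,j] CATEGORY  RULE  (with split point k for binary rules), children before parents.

[0,7] S   >
  [0,2] S/(NP\S)   >
    [0,1] "ate" : (S/(NP\S))/PP
    [1,2] "in" : PP
  [2,7] NP\S   <B
    [2,3] "city" : N\S
    [3,7] NP\N   >
      [3,4] "a" : (NP\N)/PP
      [4,7] PP   <
        [4,5] "today" : PP\S
        [5,7] PP\(PP\S)   <
          [5,6] "from" : S
          [6,7] "found" : (PP\(PP\S))\S

[0,1] (S/(NP\S))/PP  lex  "ate"
[1,2] PP  lex  "in"
[0,2] S/(NP\S)  >  k=1
[2,3] N\S  lex  "city"
[3,4] (NP\N)/PP  lex  "a"
[4,5] PP\S  lex  "today"
[5,6] S  lex  "from"
[6,7] (PP\(PP\S))\S  lex  "found"
[5,7] PP\(PP\S)  <  k=6
[4,7] PP  <  k=5
[3,7] NP\N  >  k=4
[2,7] NP\S  <B  k=3
[0,7] S  >  k=2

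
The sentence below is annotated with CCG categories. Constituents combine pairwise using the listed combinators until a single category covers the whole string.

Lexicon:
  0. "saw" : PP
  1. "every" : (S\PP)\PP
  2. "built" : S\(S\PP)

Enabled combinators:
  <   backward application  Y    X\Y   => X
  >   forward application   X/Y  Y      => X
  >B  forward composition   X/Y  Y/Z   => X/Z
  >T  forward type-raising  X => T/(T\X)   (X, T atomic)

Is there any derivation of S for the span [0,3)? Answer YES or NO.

[0,3] S   <
  [0,2] S\PP   <
    [0,1] "saw" : PP
    [1,2] "every" : (S\PP)\PP
  [2,3] "built" : S\(S\PP)

YES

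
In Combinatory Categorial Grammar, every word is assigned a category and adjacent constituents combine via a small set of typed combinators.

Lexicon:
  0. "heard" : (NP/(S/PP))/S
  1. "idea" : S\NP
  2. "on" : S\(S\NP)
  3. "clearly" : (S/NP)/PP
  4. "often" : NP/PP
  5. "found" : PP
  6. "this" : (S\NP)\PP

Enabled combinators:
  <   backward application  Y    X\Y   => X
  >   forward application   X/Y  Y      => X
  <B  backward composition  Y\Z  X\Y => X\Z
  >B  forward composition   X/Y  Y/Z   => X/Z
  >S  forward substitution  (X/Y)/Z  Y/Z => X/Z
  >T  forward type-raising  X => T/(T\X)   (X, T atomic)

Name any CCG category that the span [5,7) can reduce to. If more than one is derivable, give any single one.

[0,7] S   <
  [0,5] NP   >
    [0,3] NP/(S/PP)   >
      [0,1] "heard" : (NP/(S/PP))/S
      [1,3] S   <
        [1,2] "idea" : S\NP
        [2,3] "on" : S\(S\NP)
    [3,5] S/PP   >S
      [3,4] "clearly" : (S/NP)/PP
      [4,5] "often" : NP/PP
  [5,7] S\NP   <
    [5,6] "found" : PP
    [6,7] "this" : (S\NP)\PP

S\NP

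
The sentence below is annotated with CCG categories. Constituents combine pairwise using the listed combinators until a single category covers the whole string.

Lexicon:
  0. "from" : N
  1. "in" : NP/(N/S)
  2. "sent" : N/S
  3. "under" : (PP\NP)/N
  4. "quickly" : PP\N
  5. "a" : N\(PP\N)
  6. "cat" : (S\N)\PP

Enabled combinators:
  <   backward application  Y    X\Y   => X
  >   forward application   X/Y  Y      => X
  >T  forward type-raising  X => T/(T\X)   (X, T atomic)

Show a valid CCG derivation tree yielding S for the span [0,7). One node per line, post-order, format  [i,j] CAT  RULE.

[0,7] S   <
  [0,1] "from" : N
  [1,7] S\N   <
    [1,6] PP   <
      [1,3] NP   >
        [1,2] "in" : NP/(N/S)
        [2,3] "sent" : N/S
      [3,6] PP\NP   >
        [3,4] "under" : (PP\NP)/N
        [4,6] N   <
          [4,5] "quickly" : PP\N
          [5,6] "a" : N\(PP\N)
    [6,7] "cat" : (S\N)\PP

[0,1] N  lex  "from"
[1,2] NP/(N/S)  lex  "in"
[2,3] N/S  lex  "sent"
[1,3] NP  >  k=2
[3,4] (PP\NP)/N  lex  "under"
[4,5] PP\N  lex  "quickly"
[5,6] N\(PP\N)  lex  "a"
[4,6] N  <  k=5
[3,6] PP\NP  >  k=4
[1,6] PP  <  k=3
[6,7] (S\N)\PP  lex  "cat"
[1,7] S\N  <  k=6
[0,7] S  <  k=1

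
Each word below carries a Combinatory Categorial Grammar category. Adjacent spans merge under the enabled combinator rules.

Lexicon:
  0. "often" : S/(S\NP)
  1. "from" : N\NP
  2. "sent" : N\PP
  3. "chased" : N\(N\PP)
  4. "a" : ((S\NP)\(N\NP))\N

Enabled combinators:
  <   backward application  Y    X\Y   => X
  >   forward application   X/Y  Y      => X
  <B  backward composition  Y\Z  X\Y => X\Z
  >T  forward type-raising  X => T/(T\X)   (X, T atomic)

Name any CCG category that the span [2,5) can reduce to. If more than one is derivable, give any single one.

[0,5] S   >
  [0,1] "often" : S/(S\NP)
  [1,5] S\NP   <
    [1,2] "from" : N\NP
    [2,5] (S\NP)\(N\NP)   <
      [2,4] N   <
        [2,3] "sent" : N\PP
        [3,4] "chased" : N\(N\PP)
      [4,5] "a" : ((S\NP)\(N\NP))\N

(S\NP)\(N\NP)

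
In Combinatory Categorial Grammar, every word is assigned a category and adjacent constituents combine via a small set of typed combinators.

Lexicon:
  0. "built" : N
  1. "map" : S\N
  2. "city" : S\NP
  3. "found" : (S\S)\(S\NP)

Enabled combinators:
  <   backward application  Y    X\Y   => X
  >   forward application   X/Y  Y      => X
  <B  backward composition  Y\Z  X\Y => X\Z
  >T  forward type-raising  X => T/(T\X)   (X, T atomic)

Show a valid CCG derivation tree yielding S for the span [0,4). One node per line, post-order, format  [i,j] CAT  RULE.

[0,1] N  lex  "built"
[1,2] S\N  lex  "map"
[2,3] S\NP  lex  "city"
[3,4] (S\S)\(S\NP)  lex  "found"
[2,4] S\S  <  k=3
[1,4] S\N  <B  k=2
[0,4] S  <  k=1

[0,4] S   <
  [0,1] "built" : N
  [1,4] S\N   <B
    [1,2] "map" : S\N
    [2,4] S\S   <
      [2,3] "city" : S\NP
      [3,4] "found" : (S\S)\(S\NP)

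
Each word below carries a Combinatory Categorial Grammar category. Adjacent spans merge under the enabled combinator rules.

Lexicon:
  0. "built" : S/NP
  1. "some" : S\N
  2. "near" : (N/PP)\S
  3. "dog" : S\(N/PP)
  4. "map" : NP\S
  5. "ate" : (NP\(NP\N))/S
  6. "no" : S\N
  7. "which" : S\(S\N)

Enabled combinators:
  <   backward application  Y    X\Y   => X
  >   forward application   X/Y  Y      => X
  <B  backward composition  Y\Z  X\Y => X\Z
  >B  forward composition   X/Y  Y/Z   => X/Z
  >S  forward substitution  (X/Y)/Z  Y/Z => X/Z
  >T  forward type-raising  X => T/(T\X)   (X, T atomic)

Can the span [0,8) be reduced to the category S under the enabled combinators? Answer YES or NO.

YES

[0,8] S   >
  [0,1] "built" : S/NP
  [1,8] NP   <
    [1,5] NP\N   <B
      [1,4] S\N   <B
        [1,2] "some" : S\N
        [2,4] S\S   <B
          [2,3] "near" : (N/PP)\S
          [3,4] "dog" : S\(N/PP)
      [4,5] "map" : NP\S
    [5,8] NP\(NP\N)   >
      [5,6] "ate" : (NP\(NP\N))/S
      [6,8] S   <
        [6,7] "no" : S\N
        [7,8] "which" : S\(S\N)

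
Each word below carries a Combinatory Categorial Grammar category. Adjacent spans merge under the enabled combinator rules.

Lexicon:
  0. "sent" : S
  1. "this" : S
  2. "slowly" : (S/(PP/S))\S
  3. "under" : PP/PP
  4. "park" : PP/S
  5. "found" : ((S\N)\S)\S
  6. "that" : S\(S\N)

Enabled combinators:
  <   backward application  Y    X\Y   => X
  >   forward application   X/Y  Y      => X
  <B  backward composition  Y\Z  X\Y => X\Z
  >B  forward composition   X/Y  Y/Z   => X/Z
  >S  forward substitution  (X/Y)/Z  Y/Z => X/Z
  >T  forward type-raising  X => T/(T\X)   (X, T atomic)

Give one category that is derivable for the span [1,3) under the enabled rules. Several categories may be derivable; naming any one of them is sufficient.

S/(PP/S)

[0,7] S   <
  [0,6] S\N   <
    [0,1] "sent" : S
    [1,6] (S\N)\S   <
      [1,5] S   >
        [1,3] S/(PP/S)   <
          [1,2] "this" : S
          [2,3] "slowly" : (S/(PP/S))\S
        [3,5] PP/S   >B
          [3,4] "under" : PP/PP
          [4,5] "park" : PP/S
      [5,6] "found" : ((S\N)\S)\S
  [6,7] "that" : S\(S\N)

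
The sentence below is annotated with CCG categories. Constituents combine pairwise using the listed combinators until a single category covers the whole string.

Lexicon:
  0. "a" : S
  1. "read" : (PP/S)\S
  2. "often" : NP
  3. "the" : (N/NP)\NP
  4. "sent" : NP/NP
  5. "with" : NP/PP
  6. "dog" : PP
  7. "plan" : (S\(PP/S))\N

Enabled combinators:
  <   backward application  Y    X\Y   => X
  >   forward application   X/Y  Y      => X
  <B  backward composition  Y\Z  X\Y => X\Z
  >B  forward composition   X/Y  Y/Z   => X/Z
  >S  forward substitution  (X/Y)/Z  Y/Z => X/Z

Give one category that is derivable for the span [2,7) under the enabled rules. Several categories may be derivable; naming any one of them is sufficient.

[0,8] S   <
  [0,2] PP/S   <
    [0,1] "a" : S
    [1,2] "read" : (PP/S)\S
  [2,8] S\(PP/S)   <
    [2,7] N   >
      [2,4] N/NP   <
        [2,3] "often" : NP
        [3,4] "the" : (N/NP)\NP
      [4,7] NP   >
        [4,6] NP/PP   >B
          [4,5] "sent" : NP/NP
          [5,6] "with" : NP/PP
        [6,7] "dog" : PP
    [7,8] "plan" : (S\(PP/S))\N

N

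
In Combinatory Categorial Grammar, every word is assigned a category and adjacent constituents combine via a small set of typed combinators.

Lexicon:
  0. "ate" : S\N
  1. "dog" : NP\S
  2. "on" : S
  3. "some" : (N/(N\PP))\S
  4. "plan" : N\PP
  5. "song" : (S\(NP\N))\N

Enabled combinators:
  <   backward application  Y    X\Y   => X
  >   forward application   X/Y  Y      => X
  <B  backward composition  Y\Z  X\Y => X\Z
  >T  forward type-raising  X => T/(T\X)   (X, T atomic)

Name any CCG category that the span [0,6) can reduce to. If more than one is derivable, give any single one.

S

[0,6] S   <
  [0,2] NP\N   <B
    [0,1] "ate" : S\N
    [1,2] "dog" : NP\S
  [2,6] S\(NP\N)   <
    [2,5] N   >
      [2,4] N/(N\PP)   <
        [2,3] "on" : S
        [3,4] "some" : (N/(N\PP))\S
      [4,5] "plan" : N\PP
    [5,6] "song" : (S\(NP\N))\N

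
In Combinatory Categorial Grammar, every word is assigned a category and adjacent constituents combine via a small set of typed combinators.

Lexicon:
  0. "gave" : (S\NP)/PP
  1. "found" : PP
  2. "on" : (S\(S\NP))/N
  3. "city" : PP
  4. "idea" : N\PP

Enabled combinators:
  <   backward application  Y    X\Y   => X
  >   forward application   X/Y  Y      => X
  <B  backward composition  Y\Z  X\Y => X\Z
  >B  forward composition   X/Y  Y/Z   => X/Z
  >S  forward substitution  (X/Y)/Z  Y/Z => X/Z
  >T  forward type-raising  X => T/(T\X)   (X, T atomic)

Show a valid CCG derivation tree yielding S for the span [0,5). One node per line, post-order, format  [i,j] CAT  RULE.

[0,5] S   <
  [0,2] S\NP   >
    [0,1] "gave" : (S\NP)/PP
    [1,2] "found" : PP
  [2,5] S\(S\NP)   >
    [2,3] "on" : (S\(S\NP))/N
    [3,5] N   <
      [3,4] "city" : PP
      [4,5] "idea" : N\PP

[0,1] (S\NP)/PP  lex  "gave"
[1,2] PP  lex  "found"
[0,2] S\NP  >  k=1
[2,3] (S\(S\NP))/N  lex  "on"
[3,4] PP  lex  "city"
[4,5] N\PP  lex  "idea"
[3,5] N  <  k=4
[2,5] S\(S\NP)  >  k=3
[0,5] S  <  k=2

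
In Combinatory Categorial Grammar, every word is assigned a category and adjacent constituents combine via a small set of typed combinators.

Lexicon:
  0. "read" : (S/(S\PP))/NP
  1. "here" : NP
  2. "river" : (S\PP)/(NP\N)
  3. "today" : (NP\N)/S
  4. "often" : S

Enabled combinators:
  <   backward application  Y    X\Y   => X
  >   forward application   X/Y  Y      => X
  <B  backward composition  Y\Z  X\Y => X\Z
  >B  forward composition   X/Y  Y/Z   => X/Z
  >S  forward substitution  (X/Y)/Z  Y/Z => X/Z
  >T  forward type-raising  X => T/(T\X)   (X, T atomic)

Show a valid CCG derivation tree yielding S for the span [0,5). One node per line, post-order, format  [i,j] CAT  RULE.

[0,5] S   >
  [0,2] S/(S\PP)   >
    [0,1] "read" : (S/(S\PP))/NP
    [1,2] "here" : NP
  [2,5] S\PP   >
    [2,3] "river" : (S\PP)/(NP\N)
    [3,5] NP\N   >
      [3,4] "today" : (NP\N)/S
      [4,5] "often" : S

[0,1] (S/(S\PP))/NP  lex  "read"
[1,2] NP  lex  "here"
[0,2] S/(S\PP)  >  k=1
[2,3] (S\PP)/(NP\N)  lex  "river"
[3,4] (NP\N)/S  lex  "today"
[4,5] S  lex  "often"
[3,5] NP\N  >  k=4
[2,5] S\PP  >  k=3
[0,5] S  >  k=2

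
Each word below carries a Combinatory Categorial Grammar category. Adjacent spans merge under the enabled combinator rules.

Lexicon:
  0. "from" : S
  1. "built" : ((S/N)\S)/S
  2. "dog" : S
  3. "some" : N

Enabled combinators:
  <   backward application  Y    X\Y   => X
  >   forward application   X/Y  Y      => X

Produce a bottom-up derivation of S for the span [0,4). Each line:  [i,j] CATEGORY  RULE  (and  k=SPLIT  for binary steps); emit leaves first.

[0,4] S   >
  [0,3] S/N   <
    [0,1] "from" : S
    [1,3] (S/N)\S   >
      [1,2] "built" : ((S/N)\S)/S
      [2,3] "dog" : S
  [3,4] "some" : N

[0,1] S  lex  "from"
[1,2] ((S/N)\S)/S  lex  "built"
[2,3] S  lex  "dog"
[1,3] (S/N)\S  >  k=2
[0,3] S/N  <  k=1
[3,4] N  lex  "some"
[0,4] S  >  k=3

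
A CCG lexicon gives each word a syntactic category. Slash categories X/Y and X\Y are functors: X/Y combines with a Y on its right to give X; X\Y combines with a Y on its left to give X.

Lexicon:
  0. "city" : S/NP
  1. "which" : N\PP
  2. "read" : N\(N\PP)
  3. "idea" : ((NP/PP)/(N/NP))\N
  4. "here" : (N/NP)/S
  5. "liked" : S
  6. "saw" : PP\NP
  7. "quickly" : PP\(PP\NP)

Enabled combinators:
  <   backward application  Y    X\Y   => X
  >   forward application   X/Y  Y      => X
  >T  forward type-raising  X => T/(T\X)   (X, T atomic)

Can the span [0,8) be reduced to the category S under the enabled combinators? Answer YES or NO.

[0,8] S   >
  [0,1] "city" : S/NP
  [1,8] NP   >
    [1,6] NP/PP   >
      [1,4] (NP/PP)/(N/NP)   <
        [1,3] N   <
          [1,2] "which" : N\PP
          [2,3] "read" : N\(N\PP)
        [3,4] "idea" : ((NP/PP)/(N/NP))\N
      [4,6] N/NP   >
        [4,5] "here" : (N/NP)/S
        [5,6] "liked" : S
    [6,8] PP   <
      [6,7] "saw" : PP\NP
      [7,8] "quickly" : PP\(PP\NP)

YES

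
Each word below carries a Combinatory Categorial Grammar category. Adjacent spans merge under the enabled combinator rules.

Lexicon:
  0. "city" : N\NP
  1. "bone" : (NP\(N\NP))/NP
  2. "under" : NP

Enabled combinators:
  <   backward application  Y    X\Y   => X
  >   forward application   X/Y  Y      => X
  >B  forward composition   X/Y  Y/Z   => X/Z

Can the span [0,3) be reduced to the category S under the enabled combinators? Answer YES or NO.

NO

N\NP (NP\(N\NP))/NP NP
CKY chart[0,3] = {NP}; S ∉ chart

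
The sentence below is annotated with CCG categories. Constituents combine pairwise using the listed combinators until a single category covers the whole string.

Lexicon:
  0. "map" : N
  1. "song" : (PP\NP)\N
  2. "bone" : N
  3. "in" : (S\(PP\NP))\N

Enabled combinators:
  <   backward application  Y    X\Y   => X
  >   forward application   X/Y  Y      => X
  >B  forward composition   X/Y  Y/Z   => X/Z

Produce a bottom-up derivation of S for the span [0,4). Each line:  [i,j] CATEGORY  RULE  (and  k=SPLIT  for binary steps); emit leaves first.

[0,4] S   <
  [0,2] PP\NP   <
    [0,1] "map" : N
    [1,2] "song" : (PP\NP)\N
  [2,4] S\(PP\NP)   <
    [2,3] "bone" : N
    [3,4] "in" : (S\(PP\NP))\N

[0,1] N  lex  "map"
[1,2] (PP\NP)\N  lex  "song"
[0,2] PP\NP  <  k=1
[2,3] N  lex  "bone"
[3,4] (S\(PP\NP))\N  lex  "in"
[2,4] S\(PP\NP)  <  k=3
[0,4] S  <  k=2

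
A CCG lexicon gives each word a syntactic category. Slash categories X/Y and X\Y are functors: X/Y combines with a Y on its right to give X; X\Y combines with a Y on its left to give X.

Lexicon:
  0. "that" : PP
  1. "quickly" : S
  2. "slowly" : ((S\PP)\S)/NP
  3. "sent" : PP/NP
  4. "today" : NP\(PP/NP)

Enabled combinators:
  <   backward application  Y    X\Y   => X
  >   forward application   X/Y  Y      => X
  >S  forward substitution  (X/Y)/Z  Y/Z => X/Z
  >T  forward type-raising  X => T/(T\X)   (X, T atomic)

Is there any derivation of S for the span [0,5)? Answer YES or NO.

YES

[0,5] S   >
  [0,1] S/(S\PP)   >T
    [0,1] "that" : PP
  [1,5] S\PP   <
    [1,2] "quickly" : S
    [2,5] (S\PP)\S   >
      [2,3] "slowly" : ((S\PP)\S)/NP
      [3,5] NP   <
        [3,4] "sent" : PP/NP
        [4,5] "today" : NP\(PP/NP)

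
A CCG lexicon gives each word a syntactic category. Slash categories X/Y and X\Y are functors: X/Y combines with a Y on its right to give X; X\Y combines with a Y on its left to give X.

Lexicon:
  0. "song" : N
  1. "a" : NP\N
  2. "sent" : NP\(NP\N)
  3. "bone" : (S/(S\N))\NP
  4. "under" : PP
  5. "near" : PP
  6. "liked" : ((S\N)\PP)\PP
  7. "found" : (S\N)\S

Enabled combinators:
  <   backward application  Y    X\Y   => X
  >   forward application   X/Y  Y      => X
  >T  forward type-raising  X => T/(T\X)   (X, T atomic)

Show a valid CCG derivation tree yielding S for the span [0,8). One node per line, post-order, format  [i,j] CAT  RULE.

[0,1] N  lex  "song"
[0,1] S/(S\N)  >T
[1,2] NP\N  lex  "a"
[2,3] NP\(NP\N)  lex  "sent"
[1,3] NP  <  k=2
[3,4] (S/(S\N))\NP  lex  "bone"
[1,4] S/(S\N)  <  k=3
[4,5] PP  lex  "under"
[5,6] PP  lex  "near"
[6,7] ((S\N)\PP)\PP  lex  "liked"
[5,7] (S\N)\PP  <  k=6
[4,7] S\N  <  k=5
[1,7] S  >  k=4
[7,8] (S\N)\S  lex  "found"
[1,8] S\N  <  k=7
[0,8] S  >  k=1

[0,8] S   >
  [0,1] S/(S\N)   >T
    [0,1] "song" : N
  [1,8] S\N   <
    [1,7] S   >
      [1,4] S/(S\N)   <
        [1,3] NP   <
          [1,2] "a" : NP\N
          [2,3] "sent" : NP\(NP\N)
        [3,4] "bone" : (S/(S\N))\NP
      [4,7] S\N   <
        [4,5] "under" : PP
        [5,7] (S\N)\PP   <
          [5,6] "near" : PP
          [6,7] "liked" : ((S\N)\PP)\PP
    [7,8] "found" : (S\N)\S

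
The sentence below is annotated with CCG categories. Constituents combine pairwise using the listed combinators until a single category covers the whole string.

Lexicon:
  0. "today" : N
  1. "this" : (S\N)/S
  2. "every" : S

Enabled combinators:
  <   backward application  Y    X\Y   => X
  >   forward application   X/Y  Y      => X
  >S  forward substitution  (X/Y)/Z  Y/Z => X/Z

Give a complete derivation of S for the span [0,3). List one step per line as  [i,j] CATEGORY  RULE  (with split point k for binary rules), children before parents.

[0,1] N  lex  "today"
[1,2] (S\N)/S  lex  "this"
[2,3] S  lex  "every"
[1,3] S\N  >  k=2
[0,3] S  <  k=1

[0,3] S   <
  [0,1] "today" : N
  [1,3] S\N   >
    [1,2] "this" : (S\N)/S
    [2,3] "every" : S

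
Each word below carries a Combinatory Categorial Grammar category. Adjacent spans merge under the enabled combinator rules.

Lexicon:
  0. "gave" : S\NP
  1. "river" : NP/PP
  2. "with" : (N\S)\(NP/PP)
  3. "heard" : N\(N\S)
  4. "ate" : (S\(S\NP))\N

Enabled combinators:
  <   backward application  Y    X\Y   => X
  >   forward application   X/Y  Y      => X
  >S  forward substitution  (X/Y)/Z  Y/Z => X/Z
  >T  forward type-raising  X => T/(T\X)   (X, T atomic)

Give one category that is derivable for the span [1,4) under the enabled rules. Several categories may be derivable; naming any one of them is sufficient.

N

[0,5] S   <
  [0,1] "gave" : S\NP
  [1,5] S\(S\NP)   <
    [1,4] N   <
      [1,3] N\S   <
        [1,2] "river" : NP/PP
        [2,3] "with" : (N\S)\(NP/PP)
      [3,4] "heard" : N\(N\S)
    [4,5] "ate" : (S\(S\NP))\N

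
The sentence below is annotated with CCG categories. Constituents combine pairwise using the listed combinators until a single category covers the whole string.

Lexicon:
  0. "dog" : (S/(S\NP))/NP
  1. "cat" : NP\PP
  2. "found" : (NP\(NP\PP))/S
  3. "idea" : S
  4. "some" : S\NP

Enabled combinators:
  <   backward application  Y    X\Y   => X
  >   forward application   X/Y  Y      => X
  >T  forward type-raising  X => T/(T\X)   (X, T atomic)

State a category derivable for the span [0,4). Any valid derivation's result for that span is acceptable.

S/(S\NP)

[0,5] S   >
  [0,4] S/(S\NP)   >
    [0,1] "dog" : (S/(S\NP))/NP
    [1,4] NP   <
      [1,2] "cat" : NP\PP
      [2,4] NP\(NP\PP)   >
        [2,3] "found" : (NP\(NP\PP))/S
        [3,4] "idea" : S
  [4,5] "some" : S\NP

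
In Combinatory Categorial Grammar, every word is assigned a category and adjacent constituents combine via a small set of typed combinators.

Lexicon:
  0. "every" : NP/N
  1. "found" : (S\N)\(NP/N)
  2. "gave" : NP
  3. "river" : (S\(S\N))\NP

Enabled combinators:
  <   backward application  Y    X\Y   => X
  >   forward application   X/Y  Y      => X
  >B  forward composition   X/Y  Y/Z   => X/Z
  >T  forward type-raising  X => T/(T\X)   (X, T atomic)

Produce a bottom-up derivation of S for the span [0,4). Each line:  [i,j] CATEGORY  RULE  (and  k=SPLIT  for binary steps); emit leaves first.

[0,4] S   <
  [0,2] S\N   <
    [0,1] "every" : NP/N
    [1,2] "found" : (S\N)\(NP/N)
  [2,4] S\(S\N)   <
    [2,3] "gave" : NP
    [3,4] "river" : (S\(S\N))\NP

[0,1] NP/N  lex  "every"
[1,2] (S\N)\(NP/N)  lex  "found"
[0,2] S\N  <  k=1
[2,3] NP  lex  "gave"
[3,4] (S\(S\N))\NP  lex  "river"
[2,4] S\(S\N)  <  k=3
[0,4] S  <  k=2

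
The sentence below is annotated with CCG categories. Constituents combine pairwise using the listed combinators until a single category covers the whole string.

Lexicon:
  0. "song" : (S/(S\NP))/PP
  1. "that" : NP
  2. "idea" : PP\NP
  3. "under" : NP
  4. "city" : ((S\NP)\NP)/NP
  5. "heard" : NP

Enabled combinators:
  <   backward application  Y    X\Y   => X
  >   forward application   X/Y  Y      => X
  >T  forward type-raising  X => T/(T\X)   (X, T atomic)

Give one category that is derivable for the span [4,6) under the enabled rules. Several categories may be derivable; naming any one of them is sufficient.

[0,6] S   >
  [0,3] S/(S\NP)   >
    [0,1] "song" : (S/(S\NP))/PP
    [1,3] PP   >
      [1,2] PP/(PP\NP)   >T
        [1,2] "that" : NP
      [2,3] "idea" : PP\NP
  [3,6] S\NP   <
    [3,4] "under" : NP
    [4,6] (S\NP)\NP   >
      [4,5] "city" : ((S\NP)\NP)/NP
      [5,6] "heard" : NP

(S\NP)\NP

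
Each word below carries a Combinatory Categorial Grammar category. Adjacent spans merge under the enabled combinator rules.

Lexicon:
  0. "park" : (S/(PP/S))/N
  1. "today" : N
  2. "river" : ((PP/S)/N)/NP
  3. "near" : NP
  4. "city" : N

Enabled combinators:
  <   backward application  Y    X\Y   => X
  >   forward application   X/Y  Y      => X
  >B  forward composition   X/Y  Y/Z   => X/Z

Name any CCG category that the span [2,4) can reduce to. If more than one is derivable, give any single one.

[0,5] S   >
  [0,2] S/(PP/S)   >
    [0,1] "park" : (S/(PP/S))/N
    [1,2] "today" : N
  [2,5] PP/S   >
    [2,4] (PP/S)/N   >
      [2,3] "river" : ((PP/S)/N)/NP
      [3,4] "near" : NP
    [4,5] "city" : N

(PP/S)/N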